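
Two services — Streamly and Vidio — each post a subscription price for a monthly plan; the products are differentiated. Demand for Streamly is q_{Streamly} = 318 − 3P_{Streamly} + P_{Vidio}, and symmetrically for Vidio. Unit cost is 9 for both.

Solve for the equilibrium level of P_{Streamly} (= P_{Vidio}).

Streamly's profit: π = (P_{Streamly} − 9)(318 − 3P_{Streamly} + P_{Vidio}).
∂π/∂P_{Streamly} = 345 − 6P_{Streamly} + P_{Vidio} = 0 ⇒ P_{Streamly} = 57.5 + (1/6)P_{Vidio}.
The game is symmetric, so in equilibrium P_{Vidio} = P_{Streamly}: the reaction function gives (5/6)P_{Streamly} = 57.5, hence P_{Streamly} = 69.

69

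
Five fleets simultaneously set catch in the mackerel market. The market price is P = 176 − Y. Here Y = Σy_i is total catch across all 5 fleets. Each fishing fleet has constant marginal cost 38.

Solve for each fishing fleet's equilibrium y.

23

A representative fishing fleet's profit is π_i = y_i(176 − Y) − 38y_i, with Y = y_i + Σ_{j≠i} y_j.
First-order condition: 138 − 2y_i − Σ_{j≠i} y_j = 0.
In a symmetric equilibrium every fishing fleet chooses the same y, so Σ_{j≠i} y_j = 4y. The condition becomes 138 − 6y = 0, giving y = 138/6 = 23.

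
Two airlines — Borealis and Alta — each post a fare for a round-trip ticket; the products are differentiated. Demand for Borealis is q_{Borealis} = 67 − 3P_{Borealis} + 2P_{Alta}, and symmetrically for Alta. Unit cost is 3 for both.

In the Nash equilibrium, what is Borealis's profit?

768

Borealis's profit: π = (P_{Borealis} − 3)(67 − 3P_{Borealis} + 2P_{Alta}).
∂π/∂P_{Borealis} = 76 − 6P_{Borealis} + 2P_{Alta} = 0 ⇒ P_{Borealis} = 38/3 + (1/3)P_{Alta}.
The game is symmetric, so in equilibrium P_{Alta} = P_{Borealis}: the reaction function gives (2/3)P_{Borealis} = 38/3, hence P_{Borealis} = 19.
q_{Borealis} = 67 − 3·19 + 2·19 = 48.
Profit = (19 − 3)·48 = 768.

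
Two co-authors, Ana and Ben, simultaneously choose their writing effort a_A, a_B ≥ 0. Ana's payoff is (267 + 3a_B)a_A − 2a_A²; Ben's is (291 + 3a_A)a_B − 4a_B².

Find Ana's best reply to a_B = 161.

Expanding Ana's payoff: 267a_A + 3a_Ba_A − 2a_A².
∂π/∂a_A = 267 + 3a_B − 4a_A = 0, so a_A = 66.75 + 0.75a_B.
At a_B = 161: a_A = 66.75 + 0.75·161 = 187.5.

187.5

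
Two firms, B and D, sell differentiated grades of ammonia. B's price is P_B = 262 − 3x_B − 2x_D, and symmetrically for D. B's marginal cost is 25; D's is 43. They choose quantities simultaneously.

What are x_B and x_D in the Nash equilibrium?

30.75, 26.25

Firm B's profit: π = x_B(262 − 3x_B − 2x_D) − 25x_B.
∂π/∂x_B = 237 − 6x_B − 2x_D = 0 ⇒ x_B = 39.5 − (1/3)x_D.
Similarly x_D = 36.5 − (1/3)x_B.
Solving the two reaction functions simultaneously: (1 − (−1/3)(−1/3))x_B = 39.5 − (1/3)·36.5, so (8/9)x_B = 82/3 and x_B = 30.75.
Then x_D = 36.5 − (1/3)·30.75 = 26.25.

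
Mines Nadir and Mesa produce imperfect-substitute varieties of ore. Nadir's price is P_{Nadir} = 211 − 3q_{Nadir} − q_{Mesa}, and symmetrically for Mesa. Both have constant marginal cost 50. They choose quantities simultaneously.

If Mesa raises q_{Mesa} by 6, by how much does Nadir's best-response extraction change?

-1

Mine Nadir's profit: π = q_{Nadir}(211 − 3q_{Nadir} − q_{Mesa}) − 50q_{Nadir}.
∂π/∂q_{Nadir} = 161 − 6q_{Nadir} − q_{Mesa} = 0 ⇒ q_{Nadir} = 161/6 − (1/6)q_{Mesa}.
The reaction-function slope is −1/6, so a 6-unit rise in q_{Mesa} moves q_{Nadir} by −1/6 × 6 = −1. Nadir's best response falls — the actions are strategic substitutes.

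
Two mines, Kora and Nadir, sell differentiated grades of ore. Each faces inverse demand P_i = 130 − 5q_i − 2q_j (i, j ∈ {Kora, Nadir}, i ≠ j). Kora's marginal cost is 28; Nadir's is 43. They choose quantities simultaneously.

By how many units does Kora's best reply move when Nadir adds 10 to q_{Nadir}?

Mine Kora's profit: π = q_{Kora}(130 − 5q_{Kora} − 2q_{Nadir}) − 28q_{Kora}.
∂π/∂q_{Kora} = 102 − 10q_{Kora} − 2q_{Nadir} = 0 ⇒ q_{Kora} = 10.2 − 0.2q_{Nadir}.
The reaction-function slope is −0.2, so a 10-unit rise in q_{Nadir} moves q_{Kora} by −0.2 × 10 = −2. Kora's best response falls — the actions are strategic substitutes.

-2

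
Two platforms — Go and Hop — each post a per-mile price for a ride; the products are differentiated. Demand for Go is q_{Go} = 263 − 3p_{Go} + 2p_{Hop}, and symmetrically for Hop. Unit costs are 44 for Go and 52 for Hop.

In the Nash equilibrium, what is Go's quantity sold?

Go's profit: π = (p_{Go} − 44)(263 − 3p_{Go} + 2p_{Hop}).
∂π/∂p_{Go} = 395 − 6p_{Go} + 2p_{Hop} = 0 ⇒ p_{Go} = 395/6 + (1/3)p_{Hop}.
Similarly p_{Hop} = 419/6 + (1/3)p_{Go}.
Solving the two reaction functions simultaneously: (1 − (1/3)(1/3))p_{Go} = 395/6 + (1/3)·(419/6), so (8/9)p_{Go} = 802/9 and p_{Go} = 100.25.
Then p_{Hop} = 419/6 + (1/3)·100.25 = 103.25.
q_{Go} = 263 − 3·100.25 + 2·103.25 = 168.75.

168.75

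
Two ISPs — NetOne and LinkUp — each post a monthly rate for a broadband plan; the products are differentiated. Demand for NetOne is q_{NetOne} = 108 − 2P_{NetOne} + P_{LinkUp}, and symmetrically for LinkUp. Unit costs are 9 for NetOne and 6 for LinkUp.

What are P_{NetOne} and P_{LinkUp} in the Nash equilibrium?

41.6, 40.4

NetOne's profit: π = (P_{NetOne} − 9)(108 − 2P_{NetOne} + P_{LinkUp}).
∂π/∂P_{NetOne} = 126 − 4P_{NetOne} + P_{LinkUp} = 0 ⇒ P_{NetOne} = 31.5 + 0.25P_{LinkUp}.
Similarly P_{LinkUp} = 30 + 0.25P_{NetOne}.
Solving the two reaction functions simultaneously: (1 − (0.25)(0.25))P_{NetOne} = 31.5 + 0.25·30, so 0.9375P_{NetOne} = 39 and P_{NetOne} = 41.6.
Then P_{LinkUp} = 30 + 0.25·41.6 = 40.4.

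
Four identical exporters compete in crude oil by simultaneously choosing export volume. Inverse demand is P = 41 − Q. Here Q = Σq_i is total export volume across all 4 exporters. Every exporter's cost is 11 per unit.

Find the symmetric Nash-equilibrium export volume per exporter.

A representative exporter's profit is π_i = q_i(41 − Q) − 11q_i, with Q = q_i + Σ_{j≠i} q_j.
First-order condition: 30 − 2q_i − Σ_{j≠i} q_j = 0.
With identical exporters, set every q_j = q: then 30 − 2q − 3q = 0, i.e. q = 30/5 = 6.

6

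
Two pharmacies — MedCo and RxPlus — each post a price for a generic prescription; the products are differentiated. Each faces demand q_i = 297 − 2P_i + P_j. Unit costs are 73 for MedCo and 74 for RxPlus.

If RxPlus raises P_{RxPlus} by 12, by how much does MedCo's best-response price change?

MedCo's profit: π = (P_{MedCo} − 73)(297 − 2P_{MedCo} + P_{RxPlus}).
∂π/∂P_{MedCo} = 443 − 4P_{MedCo} + P_{RxPlus} = 0 ⇒ P_{MedCo} = 110.75 + 0.25P_{RxPlus}.
The reaction-function slope is 0.25, so a 12-unit rise in P_{RxPlus} moves P_{MedCo} by 0.25 × 12 = 3. MedCo's best response rises — the actions are strategic complements.

3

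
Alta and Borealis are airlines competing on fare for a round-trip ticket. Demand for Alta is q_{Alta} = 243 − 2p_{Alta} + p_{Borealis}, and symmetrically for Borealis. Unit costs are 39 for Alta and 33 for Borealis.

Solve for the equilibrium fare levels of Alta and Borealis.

106.2, 103.8

Alta's profit: π = (p_{Alta} − 39)(243 − 2p_{Alta} + p_{Borealis}).
∂π/∂p_{Alta} = 321 − 4p_{Alta} + p_{Borealis} = 0 ⇒ p_{Alta} = 80.25 + 0.25p_{Borealis}.
Similarly p_{Borealis} = 77.25 + 0.25p_{Alta}.
Substituting the second reaction function into the first: p_{Alta} = 80.25 + 0.25(77.25 + 0.25p_{Alta}), which gives 0.9375p_{Alta} = 99.5625 ⇒ p_{Alta} = 106.2.
Then p_{Borealis} = 77.25 + 0.25·106.2 = 103.8.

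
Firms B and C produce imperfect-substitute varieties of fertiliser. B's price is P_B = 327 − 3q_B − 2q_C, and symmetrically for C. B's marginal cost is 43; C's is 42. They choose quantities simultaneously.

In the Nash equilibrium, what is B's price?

149.3125

Firm B's profit: π = q_B(327 − 3q_B − 2q_C) − 43q_B.
∂π/∂q_B = 284 − 6q_B − 2q_C = 0 ⇒ q_B = 142/3 − (1/3)q_C.
Similarly q_C = 47.5 − (1/3)q_B.
Solving the two reaction functions simultaneously: (1 − (−1/3)(−1/3))q_B = 142/3 − (1/3)·47.5, so (8/9)q_B = 31.5 and q_B = 35.4375.
Then q_C = 47.5 − (1/3)·35.4375 = 35.6875.
P_B = 327 − 3·35.4375 − 2·35.6875 = 149.3125.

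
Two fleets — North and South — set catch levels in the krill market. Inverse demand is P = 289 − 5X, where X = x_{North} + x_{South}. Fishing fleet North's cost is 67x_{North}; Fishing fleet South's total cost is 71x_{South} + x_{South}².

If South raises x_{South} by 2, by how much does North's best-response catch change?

Fishing fleet North's profit: π = x_{North}(289 − 5(x_{North} + x_{South})) − 67x_{North}.
∂π/∂x_{North} = 222 − 10x_{North} − 5x_{South} = 0, so x_{North} = 22.2 − 0.5x_{South}.
The reaction-function slope is −0.5, so a 2-unit rise in x_{South} moves x_{North} by −0.5 × 2 = −1. North's best response falls — the actions are strategic substitutes.

-1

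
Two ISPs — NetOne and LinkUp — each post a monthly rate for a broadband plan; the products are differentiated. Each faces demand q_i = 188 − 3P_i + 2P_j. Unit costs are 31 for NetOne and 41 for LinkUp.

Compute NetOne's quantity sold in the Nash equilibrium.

NetOne's profit: π = (P_{NetOne} − 31)(188 − 3P_{NetOne} + 2P_{LinkUp}).
∂π/∂P_{NetOne} = 281 − 6P_{NetOne} + 2P_{LinkUp} = 0 ⇒ P_{NetOne} = 281/6 + (1/3)P_{LinkUp}.
Similarly P_{LinkUp} = 311/6 + (1/3)P_{NetOne}.
Substituting the second reaction function into the first: P_{NetOne} = 281/6 + (1/3)(311/6 + (1/3)P_{NetOne}), which gives (8/9)P_{NetOne} = 577/9 ⇒ P_{NetOne} = 72.125.
Then P_{LinkUp} = 311/6 + (1/3)·72.125 = 75.875.
q_{NetOne} = 188 − 3·72.125 + 2·75.875 = 123.375.

123.375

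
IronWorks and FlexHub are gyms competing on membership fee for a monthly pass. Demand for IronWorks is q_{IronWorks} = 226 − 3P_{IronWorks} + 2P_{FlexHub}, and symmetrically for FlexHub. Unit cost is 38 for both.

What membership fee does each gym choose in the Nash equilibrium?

IronWorks's profit: π = (P_{IronWorks} − 38)(226 − 3P_{IronWorks} + 2P_{FlexHub}).
∂π/∂P_{IronWorks} = 340 − 6P_{IronWorks} + 2P_{FlexHub} = 0 ⇒ P_{IronWorks} = 170/3 + (1/3)P_{FlexHub}.
By symmetry P_{FlexHub} = P_{IronWorks}; substituting into the reaction function, (2/3)P_{IronWorks} = 170/3 and P_{IronWorks} = 85.

85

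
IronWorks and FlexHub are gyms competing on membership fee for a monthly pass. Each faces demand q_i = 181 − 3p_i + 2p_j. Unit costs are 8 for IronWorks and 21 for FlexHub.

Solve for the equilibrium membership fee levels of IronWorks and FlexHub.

53.6875, 58.5625

IronWorks's profit: π = (p_{IronWorks} − 8)(181 − 3p_{IronWorks} + 2p_{FlexHub}).
∂π/∂p_{IronWorks} = 205 − 6p_{IronWorks} + 2p_{FlexHub} = 0 ⇒ p_{IronWorks} = 205/6 + (1/3)p_{FlexHub}.
Similarly p_{FlexHub} = 122/3 + (1/3)p_{IronWorks}.
Substituting the second reaction function into the first: p_{IronWorks} = 205/6 + (1/3)(122/3 + (1/3)p_{IronWorks}), which gives (8/9)p_{IronWorks} = 859/18 ⇒ p_{IronWorks} = 53.6875.
Then p_{FlexHub} = 122/3 + (1/3)·53.6875 = 58.5625.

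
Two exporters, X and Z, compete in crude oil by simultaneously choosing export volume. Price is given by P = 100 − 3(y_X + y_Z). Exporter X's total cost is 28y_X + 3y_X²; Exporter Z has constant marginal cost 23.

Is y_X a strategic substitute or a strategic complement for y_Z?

Exporter X's profit: π = y_X(100 − 3(y_X + y_Z)) − 28y_X − 3y_X².
∂π/∂y_X = 72 − 12y_X − 3y_Z = 0, so y_X = 6 − 0.25y_Z.
The best-response slope dy_X/dy_Z = −0.25 < 0: the reaction function is downward-sloping, so the choices are strategic substitutes.

strategic substitutes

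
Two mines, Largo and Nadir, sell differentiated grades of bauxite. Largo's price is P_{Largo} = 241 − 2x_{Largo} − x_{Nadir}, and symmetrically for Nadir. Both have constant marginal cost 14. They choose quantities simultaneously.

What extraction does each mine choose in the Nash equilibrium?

45.4

Mine Largo's profit: π = x_{Largo}(241 − 2x_{Largo} − x_{Nadir}) − 14x_{Largo}.
∂π/∂x_{Largo} = 227 − 4x_{Largo} − x_{Nadir} = 0 ⇒ x_{Largo} = 56.75 − 0.25x_{Nadir}.
The game is symmetric, so in equilibrium x_{Nadir} = x_{Largo}: the reaction function gives 1.25x_{Largo} = 56.75, hence x_{Largo} = 45.4.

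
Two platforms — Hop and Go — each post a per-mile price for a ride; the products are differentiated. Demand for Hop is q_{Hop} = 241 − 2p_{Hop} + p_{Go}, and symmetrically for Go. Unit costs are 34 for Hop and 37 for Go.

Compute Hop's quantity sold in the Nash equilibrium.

138.8

Hop's profit: π = (p_{Hop} − 34)(241 − 2p_{Hop} + p_{Go}).
∂π/∂p_{Hop} = 309 − 4p_{Hop} + p_{Go} = 0 ⇒ p_{Hop} = 77.25 + 0.25p_{Go}.
Similarly p_{Go} = 78.75 + 0.25p_{Hop}.
Substituting the second reaction function into the first: p_{Hop} = 77.25 + 0.25(78.75 + 0.25p_{Hop}), which gives 0.9375p_{Hop} = 96.9375 ⇒ p_{Hop} = 103.4.
Then p_{Go} = 78.75 + 0.25·103.4 = 104.6.
q_{Hop} = 241 − 2·103.4 + 104.6 = 138.8.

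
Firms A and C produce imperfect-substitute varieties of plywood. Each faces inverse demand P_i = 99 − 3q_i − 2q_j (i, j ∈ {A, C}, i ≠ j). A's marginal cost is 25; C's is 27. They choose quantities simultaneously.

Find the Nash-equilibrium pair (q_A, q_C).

Firm A's profit: π = q_A(99 − 3q_A − 2q_C) − 25q_A.
∂π/∂q_A = 74 − 6q_A − 2q_C = 0 ⇒ q_A = 37/3 − (1/3)q_C.
Similarly q_C = 12 − (1/3)q_A.
Plugging q_C into A's best response: q_A = 37/3 − (1/3)(12 − (1/3)q_A) ⇒ (8/9)q_A = 25/3, so q_A = 9.375.
Then q_C = 12 − (1/3)·9.375 = 8.875.

9.375, 8.875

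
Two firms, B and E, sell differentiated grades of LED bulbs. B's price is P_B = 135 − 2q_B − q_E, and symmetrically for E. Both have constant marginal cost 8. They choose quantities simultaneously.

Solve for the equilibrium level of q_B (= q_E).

25.4

Firm B's profit: π = q_B(135 − 2q_B − q_E) − 8q_B.
∂π/∂q_B = 127 − 4q_B − q_E = 0 ⇒ q_B = 31.75 − 0.25q_E.
Setting q_B = q_E in the reaction function: q_B = 31.75 − 0.25q_B, so q_B = 31.75 / 1.25 = 25.4.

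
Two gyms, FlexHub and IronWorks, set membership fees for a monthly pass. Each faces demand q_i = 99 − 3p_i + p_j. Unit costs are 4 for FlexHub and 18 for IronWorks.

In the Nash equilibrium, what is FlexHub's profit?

1129.08

FlexHub's profit: π = (p_{FlexHub} − 4)(99 − 3p_{FlexHub} + p_{IronWorks}).
∂π/∂p_{FlexHub} = 111 − 6p_{FlexHub} + p_{IronWorks} = 0 ⇒ p_{FlexHub} = 18.5 + (1/6)p_{IronWorks}.
Similarly p_{IronWorks} = 25.5 + (1/6)p_{FlexHub}.
Substituting the second reaction function into the first: p_{FlexHub} = 18.5 + (1/6)(25.5 + (1/6)p_{FlexHub}), which gives (35/36)p_{FlexHub} = 22.75 ⇒ p_{FlexHub} = 23.4.
Then p_{IronWorks} = 25.5 + (1/6)·23.4 = 29.4.
q_{FlexHub} = 99 − 3·23.4 + 29.4 = 58.2.
Profit = (23.4 − 4)·58.2 = 1129.08.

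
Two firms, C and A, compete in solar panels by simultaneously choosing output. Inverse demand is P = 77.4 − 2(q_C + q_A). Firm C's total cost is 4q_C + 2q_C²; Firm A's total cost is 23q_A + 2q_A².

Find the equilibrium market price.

Firm C's profit: π = q_C(77.4 − 2(q_C + q_A)) − 4q_C − 2q_C².
∂π/∂q_C = 73.4 − 8q_C − 2q_A = 0, so q_C = 9.175 − 0.25q_A.
By the same steps for A: q_A = 6.8 − 0.25q_C.
Substituting the second reaction function into the first: q_C = 9.175 − 0.25(6.8 − 0.25q_C), which gives 0.9375q_C = 7.475 ⇒ q_C = 598/75.
Then q_A = 6.8 − 0.25·(598/75) = 721/150.
Equilibrium price: P = 77.4 − 2·12.78 = 51.84.

51.84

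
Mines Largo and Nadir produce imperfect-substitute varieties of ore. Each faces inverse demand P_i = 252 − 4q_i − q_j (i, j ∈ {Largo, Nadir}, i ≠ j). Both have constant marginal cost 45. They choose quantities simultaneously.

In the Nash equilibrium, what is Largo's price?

137

Mine Largo's profit: π = q_{Largo}(252 − 4q_{Largo} − q_{Nadir}) − 45q_{Largo}.
∂π/∂q_{Largo} = 207 − 8q_{Largo} − q_{Nadir} = 0 ⇒ q_{Largo} = 25.875 − 0.125q_{Nadir}.
By symmetry q_{Nadir} = q_{Largo}; substituting into the reaction function, 1.125q_{Largo} = 25.875 and q_{Largo} = 23.
P_{Largo} = 252 − 4·23 − 23 = 137.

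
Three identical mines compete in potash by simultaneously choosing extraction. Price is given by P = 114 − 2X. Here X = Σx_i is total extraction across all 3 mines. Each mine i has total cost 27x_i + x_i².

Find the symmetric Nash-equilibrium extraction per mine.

8.7

A representative mine's profit is π_i = x_i(114 − 2X) − 27x_i − x_i², with X = x_i + Σ_{j≠i} x_j.
First-order condition: 87 − 6x_i − 2Σ_{j≠i} x_j = 0.
With identical mines, set every x_j = x: then 87 − 6x − 4x = 0, i.e. x = 87/10 = 8.7.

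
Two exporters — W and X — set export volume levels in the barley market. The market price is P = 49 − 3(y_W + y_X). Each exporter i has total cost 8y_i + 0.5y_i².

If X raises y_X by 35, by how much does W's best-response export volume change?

Exporter W's profit: π = y_W(49 − 3(y_W + y_X)) − 8y_W − 0.5y_W².
∂π/∂y_W = 41 − 7y_W − 3y_X = 0, so y_W = 41/7 − (3/7)y_X.
The reaction-function slope is −3/7, so a 35-unit rise in y_X moves y_W by −3/7 × 35 = −15. W's best response falls — the actions are strategic substitutes.

-15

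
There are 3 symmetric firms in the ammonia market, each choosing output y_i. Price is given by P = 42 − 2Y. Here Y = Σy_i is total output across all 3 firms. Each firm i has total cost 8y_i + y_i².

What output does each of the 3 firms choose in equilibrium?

A representative firm's profit is π_i = y_i(42 − 2Y) − 8y_i − y_i², with Y = y_i + Σ_{j≠i} y_j.
First-order condition: 34 − 6y_i − 2Σ_{j≠i} y_j = 0.
With identical firms, set every y_j = y: then 34 − 6y − 4y = 0, i.e. y = 34/10 = 3.4.

3.4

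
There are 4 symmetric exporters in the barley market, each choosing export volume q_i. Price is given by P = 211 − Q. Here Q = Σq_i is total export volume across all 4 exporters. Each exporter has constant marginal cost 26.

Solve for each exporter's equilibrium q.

A representative exporter's profit is π_i = q_i(211 − Q) − 26q_i, with Q = q_i + Σ_{j≠i} q_j.
First-order condition: 185 − 2q_i − Σ_{j≠i} q_j = 0.
In a symmetric equilibrium every exporter chooses the same q, so Σ_{j≠i} q_j = 3q. The condition becomes 185 − 5q = 0, giving q = 185/5 = 37.

37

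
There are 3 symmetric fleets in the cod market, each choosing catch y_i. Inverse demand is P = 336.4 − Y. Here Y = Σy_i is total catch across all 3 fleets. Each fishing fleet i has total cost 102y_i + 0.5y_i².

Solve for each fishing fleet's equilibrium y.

46.88

A representative fishing fleet's profit is π_i = y_i(336.4 − Y) − 102y_i − 0.5y_i², with Y = y_i + Σ_{j≠i} y_j.
First-order condition: 234.4 − 3y_i − Σ_{j≠i} y_j = 0.
Imposing symmetry (y_j = y for all j) turns Σ_{j≠i} y_j into 2y, so 234.4 = 5y and y = 46.88.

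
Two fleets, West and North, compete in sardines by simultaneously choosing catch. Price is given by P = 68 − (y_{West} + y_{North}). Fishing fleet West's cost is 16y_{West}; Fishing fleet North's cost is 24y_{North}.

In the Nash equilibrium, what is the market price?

36

Fishing fleet West's profit: π = y_{West}(68 − (y_{West} + y_{North})) − 16y_{West}.
∂π/∂y_{West} = 52 − 2y_{West} − y_{North} = 0, so y_{West} = 26 − 0.5y_{North}.
By the same steps for North: y_{North} = 22 − 0.5y_{West}.
Plugging y_{North} into West's best response: y_{West} = 26 − 0.5(22 − 0.5y_{West}) ⇒ 0.75y_{West} = 15, so y_{West} = 20.
Then y_{North} = 22 − 0.5·20 = 12.
Equilibrium price: P = 68 − 32 = 36.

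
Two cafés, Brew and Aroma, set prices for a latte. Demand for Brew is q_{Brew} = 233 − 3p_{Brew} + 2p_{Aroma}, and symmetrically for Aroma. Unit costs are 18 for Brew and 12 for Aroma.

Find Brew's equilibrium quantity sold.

157.875

Brew's profit: π = (p_{Brew} − 18)(233 − 3p_{Brew} + 2p_{Aroma}).
∂π/∂p_{Brew} = 287 − 6p_{Brew} + 2p_{Aroma} = 0 ⇒ p_{Brew} = 287/6 + (1/3)p_{Aroma}.
Similarly p_{Aroma} = 269/6 + (1/3)p_{Brew}.
Plugging p_{Aroma} into Brew's best response: p_{Brew} = 287/6 + (1/3)(269/6 + (1/3)p_{Brew}) ⇒ (8/9)p_{Brew} = 565/9, so p_{Brew} = 70.625.
Then p_{Aroma} = 269/6 + (1/3)·70.625 = 68.375.
q_{Brew} = 233 − 3·70.625 + 2·68.375 = 157.875.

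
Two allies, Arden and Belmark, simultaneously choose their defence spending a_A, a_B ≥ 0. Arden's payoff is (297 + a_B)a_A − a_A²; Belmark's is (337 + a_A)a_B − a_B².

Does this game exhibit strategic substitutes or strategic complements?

Expanding Arden's payoff: 297a_A + a_Ba_A − a_A².
∂π/∂a_A = 297 + a_B − 2a_A = 0, so a_A = 148.5 + 0.5a_B.
The best-response slope da_A/da_B = 0.5 > 0: the reaction function is upward-sloping, so the choices are strategic complements.

strategic complements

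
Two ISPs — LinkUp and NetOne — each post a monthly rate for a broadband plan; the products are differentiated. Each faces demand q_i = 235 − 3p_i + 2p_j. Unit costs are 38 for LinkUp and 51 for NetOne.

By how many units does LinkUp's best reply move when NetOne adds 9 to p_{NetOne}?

3

LinkUp's profit: π = (p_{LinkUp} − 38)(235 − 3p_{LinkUp} + 2p_{NetOne}).
∂π/∂p_{LinkUp} = 349 − 6p_{LinkUp} + 2p_{NetOne} = 0 ⇒ p_{LinkUp} = 349/6 + (1/3)p_{NetOne}.
The reaction-function slope is 1/3, so a 9-unit rise in p_{NetOne} moves p_{LinkUp} by 1/3 × 9 = 3. LinkUp's best response rises — the actions are strategic complements.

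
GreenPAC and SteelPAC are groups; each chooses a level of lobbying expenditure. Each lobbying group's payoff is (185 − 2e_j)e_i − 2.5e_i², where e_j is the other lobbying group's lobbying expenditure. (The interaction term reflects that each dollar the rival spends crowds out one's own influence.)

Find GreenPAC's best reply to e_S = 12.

GreenPAC's payoff is (185 − 2e_S)e_G − 2.5e_G².
∂π/∂e_G = 185 − 2e_S − 5e_G = 0, so e_G = 37 − 0.4e_S.
At e_S = 12: e_G = 37 − 0.4·12 = 32.2.

32.2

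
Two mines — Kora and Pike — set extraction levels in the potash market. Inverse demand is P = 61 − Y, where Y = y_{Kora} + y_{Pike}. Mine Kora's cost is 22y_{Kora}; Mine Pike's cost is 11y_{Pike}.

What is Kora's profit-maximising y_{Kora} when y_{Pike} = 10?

14.5

Mine Kora's profit: π = y_{Kora}(61 − (y_{Kora} + y_{Pike})) − 22y_{Kora}.
∂π/∂y_{Kora} = 39 − 2y_{Kora} − y_{Pike} = 0, so y_{Kora} = 19.5 − 0.5y_{Pike}.
At y_{Pike} = 10: y_{Kora} = 19.5 − 0.5·10 = 14.5.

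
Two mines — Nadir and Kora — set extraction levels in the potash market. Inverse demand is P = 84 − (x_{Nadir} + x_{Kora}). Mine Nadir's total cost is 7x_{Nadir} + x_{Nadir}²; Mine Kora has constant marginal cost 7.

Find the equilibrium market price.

Mine Nadir's profit: π = x_{Nadir}(84 − (x_{Nadir} + x_{Kora})) − 7x_{Nadir} − x_{Nadir}².
∂π/∂x_{Nadir} = 77 − 4x_{Nadir} − x_{Kora} = 0, so x_{Nadir} = 19.25 − 0.25x_{Kora}.
For Kora: ∂π/∂x_{Kora} = 77 − 2x_{Kora} − x_{Nadir} = 0 ⇒ x_{Kora} = 38.5 − 0.5x_{Nadir}.
Solving the two reaction functions simultaneously: (1 − (−0.25)(−0.5))x_{Nadir} = 19.25 − 0.25·38.5, so 0.875x_{Nadir} = 9.625 and x_{Nadir} = 11.
Then x_{Kora} = 38.5 − 0.5·11 = 33.
Equilibrium price: P = 84 − 44 = 40.

40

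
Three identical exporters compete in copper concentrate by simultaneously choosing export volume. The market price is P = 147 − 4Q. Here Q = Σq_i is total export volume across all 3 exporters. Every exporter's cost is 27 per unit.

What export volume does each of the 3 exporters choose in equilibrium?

7.5

A representative exporter's profit is π_i = q_i(147 − 4Q) − 27q_i, with Q = q_i + Σ_{j≠i} q_j.
First-order condition: 120 − 8q_i − 4Σ_{j≠i} q_j = 0.
In a symmetric equilibrium every exporter chooses the same q, so Σ_{j≠i} q_j = 2q. The condition becomes 120 − 16q = 0, giving q = 120/16 = 7.5.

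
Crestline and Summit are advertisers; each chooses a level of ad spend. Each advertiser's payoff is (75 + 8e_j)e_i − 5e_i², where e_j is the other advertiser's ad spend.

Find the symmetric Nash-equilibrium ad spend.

37.5

Crestline's payoff is (75 + 8e_S)e_C − 5e_C².
∂π/∂e_C = 75 + 8e_S − 10e_C = 0, so e_C = 7.5 + 0.8e_S.
The game is symmetric, so in equilibrium e_S = e_C: the reaction function gives 0.2e_C = 7.5, hence e_C = 37.5.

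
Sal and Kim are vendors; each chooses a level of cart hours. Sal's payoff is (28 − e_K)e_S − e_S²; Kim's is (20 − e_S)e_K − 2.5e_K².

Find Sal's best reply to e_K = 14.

Expanding Sal's payoff: 28e_S − e_Ke_S − e_S².
∂π/∂e_S = 28 − e_K − 2e_S = 0, so e_S = 14 − 0.5e_K.
At e_K = 14: e_S = 14 − 0.5·14 = 7.

7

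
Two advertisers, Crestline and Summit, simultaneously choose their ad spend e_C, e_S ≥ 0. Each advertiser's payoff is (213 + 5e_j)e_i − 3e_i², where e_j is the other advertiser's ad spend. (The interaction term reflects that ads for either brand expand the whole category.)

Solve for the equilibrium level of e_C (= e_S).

213

Crestline's payoff is (213 + 5e_S)e_C − 3e_C².
∂π/∂e_C = 213 + 5e_S − 6e_C = 0, so e_C = 35.5 + (5/6)e_S.
By symmetry e_S = e_C; substituting into the reaction function, (1/6)e_C = 35.5 and e_C = 213.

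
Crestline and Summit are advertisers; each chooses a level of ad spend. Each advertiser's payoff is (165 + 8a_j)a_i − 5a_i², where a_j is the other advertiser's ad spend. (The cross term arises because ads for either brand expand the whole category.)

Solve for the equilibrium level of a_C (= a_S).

Crestline's payoff is (165 + 8a_S)a_C − 5a_C².
∂π/∂a_C = 165 + 8a_S − 10a_C = 0, so a_C = 16.5 + 0.8a_S.
The game is symmetric, so in equilibrium a_S = a_C: the reaction function gives 0.2a_C = 16.5, hence a_C = 82.5.

82.5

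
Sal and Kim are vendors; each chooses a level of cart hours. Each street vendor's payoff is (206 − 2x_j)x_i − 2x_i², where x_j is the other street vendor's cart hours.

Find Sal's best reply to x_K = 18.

Sal's payoff is (206 − 2x_K)x_S − 2x_S².
∂π/∂x_S = 206 − 2x_K − 4x_S = 0, so x_S = 51.5 − 0.5x_K.
At x_K = 18: x_S = 51.5 − 0.5·18 = 42.5.

42.5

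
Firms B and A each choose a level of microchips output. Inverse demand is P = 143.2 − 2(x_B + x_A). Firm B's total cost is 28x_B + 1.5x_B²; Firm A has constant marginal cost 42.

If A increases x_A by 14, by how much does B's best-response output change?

-4

Firm B's profit: π = x_B(143.2 − 2(x_B + x_A)) − 28x_B − 1.5x_B².
∂π/∂x_B = 115.2 − 7x_B − 2x_A = 0, so x_B = 576/35 − (2/7)x_A.
The reaction-function slope is −2/7, so a 14-unit rise in x_A moves x_B by −2/7 × 14 = −4. B's best response falls — the actions are strategic substitutes.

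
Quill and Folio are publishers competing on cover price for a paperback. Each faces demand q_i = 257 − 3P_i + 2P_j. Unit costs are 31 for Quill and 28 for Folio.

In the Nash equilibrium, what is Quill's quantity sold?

167.8125

Quill's profit: π = (P_{Quill} − 31)(257 − 3P_{Quill} + 2P_{Folio}).
∂π/∂P_{Quill} = 350 − 6P_{Quill} + 2P_{Folio} = 0 ⇒ P_{Quill} = 175/3 + (1/3)P_{Folio}.
Similarly P_{Folio} = 341/6 + (1/3)P_{Quill}.
Plugging P_{Folio} into Quill's best response: P_{Quill} = 175/3 + (1/3)(341/6 + (1/3)P_{Quill}) ⇒ (8/9)P_{Quill} = 1391/18, so P_{Quill} = 86.9375.
Then P_{Folio} = 341/6 + (1/3)·86.9375 = 85.8125.
q_{Quill} = 257 − 3·86.9375 + 2·85.8125 = 167.8125.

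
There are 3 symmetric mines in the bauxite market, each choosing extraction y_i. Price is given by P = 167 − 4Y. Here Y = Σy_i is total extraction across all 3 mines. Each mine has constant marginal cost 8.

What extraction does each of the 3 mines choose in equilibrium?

9.9375

A representative mine's profit is π_i = y_i(167 − 4Y) − 8y_i, with Y = y_i + Σ_{j≠i} y_j.
First-order condition: 159 − 8y_i − 4Σ_{j≠i} y_j = 0.
In a symmetric equilibrium every mine chooses the same y, so Σ_{j≠i} y_j = 2y. The condition becomes 159 − 16y = 0, giving y = 159/16 = 9.9375.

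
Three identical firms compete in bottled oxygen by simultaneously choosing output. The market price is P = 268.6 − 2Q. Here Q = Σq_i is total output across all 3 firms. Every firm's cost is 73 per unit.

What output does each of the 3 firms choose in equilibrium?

24.45

A representative firm's profit is π_i = q_i(268.6 − 2Q) − 73q_i, with Q = q_i + Σ_{j≠i} q_j.
First-order condition: 195.6 − 4q_i − 2Σ_{j≠i} q_j = 0.
In a symmetric equilibrium every firm chooses the same q, so Σ_{j≠i} q_j = 2q. The condition becomes 195.6 − 8q = 0, giving q = 195.6/8 = 24.45.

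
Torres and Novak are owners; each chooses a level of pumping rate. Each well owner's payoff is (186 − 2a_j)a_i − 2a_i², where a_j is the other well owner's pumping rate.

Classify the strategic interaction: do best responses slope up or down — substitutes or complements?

strategic substitutes

Torres's payoff is (186 − 2a_N)a_T − 2a_T².
∂π/∂a_T = 186 − 2a_N − 4a_T = 0, so a_T = 46.5 − 0.5a_N.
The best-response slope da_T/da_N = −0.5 < 0: the reaction function is downward-sloping, so the choices are strategic substitutes.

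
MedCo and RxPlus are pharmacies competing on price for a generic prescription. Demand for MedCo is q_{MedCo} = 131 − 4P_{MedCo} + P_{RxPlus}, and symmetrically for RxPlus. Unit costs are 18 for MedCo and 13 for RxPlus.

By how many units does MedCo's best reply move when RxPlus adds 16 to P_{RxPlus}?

MedCo's profit: π = (P_{MedCo} − 18)(131 − 4P_{MedCo} + P_{RxPlus}).
∂π/∂P_{MedCo} = 203 − 8P_{MedCo} + P_{RxPlus} = 0 ⇒ P_{MedCo} = 25.375 + 0.125P_{RxPlus}.
The reaction-function slope is 0.125, so a 16-unit rise in P_{RxPlus} moves P_{MedCo} by 0.125 × 16 = 2. MedCo's best response rises — the actions are strategic complements.

2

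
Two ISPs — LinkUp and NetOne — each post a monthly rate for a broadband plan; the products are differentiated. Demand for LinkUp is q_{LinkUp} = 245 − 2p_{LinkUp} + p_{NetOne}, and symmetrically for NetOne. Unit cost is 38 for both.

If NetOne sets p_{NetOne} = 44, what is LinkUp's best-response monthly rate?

91.25

LinkUp's profit: π = (p_{LinkUp} − 38)(245 − 2p_{LinkUp} + p_{NetOne}).
∂π/∂p_{LinkUp} = 321 − 4p_{LinkUp} + p_{NetOne} = 0 ⇒ p_{LinkUp} = 80.25 + 0.25p_{NetOne}.
At p_{NetOne} = 44: p_{LinkUp} = 80.25 + 0.25·44 = 91.25.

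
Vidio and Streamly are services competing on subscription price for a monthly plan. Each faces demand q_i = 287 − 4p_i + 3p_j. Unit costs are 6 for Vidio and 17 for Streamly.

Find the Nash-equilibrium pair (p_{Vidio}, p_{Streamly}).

64.6, 68.6

Vidio's profit: π = (p_{Vidio} − 6)(287 − 4p_{Vidio} + 3p_{Streamly}).
∂π/∂p_{Vidio} = 311 − 8p_{Vidio} + 3p_{Streamly} = 0 ⇒ p_{Vidio} = 38.875 + 0.375p_{Streamly}.
Similarly p_{Streamly} = 44.375 + 0.375p_{Vidio}.
Plugging p_{Streamly} into Vidio's best response: p_{Vidio} = 38.875 + 0.375(44.375 + 0.375p_{Vidio}) ⇒ (55/64)p_{Vidio} = 3553/64, so p_{Vidio} = 64.6.
Then p_{Streamly} = 44.375 + 0.375·64.6 = 68.6.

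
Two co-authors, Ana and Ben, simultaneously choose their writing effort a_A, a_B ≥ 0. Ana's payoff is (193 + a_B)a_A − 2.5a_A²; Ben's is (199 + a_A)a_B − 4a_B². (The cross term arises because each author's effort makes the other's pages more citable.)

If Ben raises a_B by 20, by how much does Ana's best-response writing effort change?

Expanding Ana's payoff: 193a_A + a_Ba_A − 2.5a_A².
∂π/∂a_A = 193 + a_B − 5a_A = 0, so a_A = 38.6 + 0.2a_B.
The reaction-function slope is 0.2, so a 20-unit rise in a_B moves a_A by 0.2 × 20 = 4. Ana's best response rises — the actions are strategic complements.

4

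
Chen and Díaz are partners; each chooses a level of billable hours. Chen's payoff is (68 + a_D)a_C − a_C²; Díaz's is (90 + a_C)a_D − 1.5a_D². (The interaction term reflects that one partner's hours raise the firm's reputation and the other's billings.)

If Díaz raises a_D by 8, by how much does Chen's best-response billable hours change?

4

Expanding Chen's payoff: 68a_C + a_Da_C − a_C².
∂π/∂a_C = 68 + a_D − 2a_C = 0, so a_C = 34 + 0.5a_D.
The reaction-function slope is 0.5, so an 8-unit rise in a_D moves a_C by 0.5 × 8 = 4. Chen's best response rises — the actions are strategic complements.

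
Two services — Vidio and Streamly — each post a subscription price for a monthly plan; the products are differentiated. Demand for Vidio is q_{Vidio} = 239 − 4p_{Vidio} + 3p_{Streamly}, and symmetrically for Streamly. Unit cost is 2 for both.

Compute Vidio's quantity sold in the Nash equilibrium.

189.6

Vidio's profit: π = (p_{Vidio} − 2)(239 − 4p_{Vidio} + 3p_{Streamly}).
∂π/∂p_{Vidio} = 247 − 8p_{Vidio} + 3p_{Streamly} = 0 ⇒ p_{Vidio} = 30.875 + 0.375p_{Streamly}.
The game is symmetric, so in equilibrium p_{Streamly} = p_{Vidio}: the reaction function gives 0.625p_{Vidio} = 30.875, hence p_{Vidio} = 49.4.
q_{Vidio} = 239 − 4·49.4 + 3·49.4 = 189.6.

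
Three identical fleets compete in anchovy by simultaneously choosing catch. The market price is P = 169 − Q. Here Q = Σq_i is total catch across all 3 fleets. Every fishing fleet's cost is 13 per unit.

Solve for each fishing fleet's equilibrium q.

A representative fishing fleet's profit is π_i = q_i(169 − Q) − 13q_i, with Q = q_i + Σ_{j≠i} q_j.
First-order condition: 156 − 2q_i − Σ_{j≠i} q_j = 0.
With identical fishing fleets, set every q_j = q: then 156 − 2q − 2q = 0, i.e. q = 156/4 = 39.

39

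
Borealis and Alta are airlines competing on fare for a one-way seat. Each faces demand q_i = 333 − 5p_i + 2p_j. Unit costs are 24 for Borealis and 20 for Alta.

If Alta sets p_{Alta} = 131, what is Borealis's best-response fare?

Borealis's profit: π = (p_{Borealis} − 24)(333 − 5p_{Borealis} + 2p_{Alta}).
∂π/∂p_{Borealis} = 453 − 10p_{Borealis} + 2p_{Alta} = 0 ⇒ p_{Borealis} = 45.3 + 0.2p_{Alta}.
At p_{Alta} = 131: p_{Borealis} = 45.3 + 0.2·131 = 71.5.

71.5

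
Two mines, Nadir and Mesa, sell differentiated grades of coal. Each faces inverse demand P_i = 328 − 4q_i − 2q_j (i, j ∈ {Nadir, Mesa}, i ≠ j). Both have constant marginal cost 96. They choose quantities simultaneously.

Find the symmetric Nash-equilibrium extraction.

23.2

Mine Nadir's profit: π = q_{Nadir}(328 − 4q_{Nadir} − 2q_{Mesa}) − 96q_{Nadir}.
∂π/∂q_{Nadir} = 232 − 8q_{Nadir} − 2q_{Mesa} = 0 ⇒ q_{Nadir} = 29 − 0.25q_{Mesa}.
By symmetry q_{Mesa} = q_{Nadir}; substituting into the reaction function, 1.25q_{Nadir} = 29 and q_{Nadir} = 23.2.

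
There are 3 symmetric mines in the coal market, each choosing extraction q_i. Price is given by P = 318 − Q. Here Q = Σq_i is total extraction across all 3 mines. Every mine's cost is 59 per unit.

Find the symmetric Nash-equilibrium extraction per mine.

64.75

A representative mine's profit is π_i = q_i(318 − Q) − 59q_i, with Q = q_i + Σ_{j≠i} q_j.
First-order condition: 259 − 2q_i − Σ_{j≠i} q_j = 0.
With identical mines, set every q_j = q: then 259 − 2q − 2q = 0, i.e. q = 259/4 = 64.75.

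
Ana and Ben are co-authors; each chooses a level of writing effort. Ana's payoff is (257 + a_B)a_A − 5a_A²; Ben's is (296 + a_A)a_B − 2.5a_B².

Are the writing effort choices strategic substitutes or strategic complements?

strategic complements

Expanding Ana's payoff: 257a_A + a_Ba_A − 5a_A².
∂π/∂a_A = 257 + a_B − 10a_A = 0, so a_A = 25.7 + 0.1a_B.
The best-response slope da_A/da_B = 0.1 > 0: the reaction function is upward-sloping, so the choices are strategic complements.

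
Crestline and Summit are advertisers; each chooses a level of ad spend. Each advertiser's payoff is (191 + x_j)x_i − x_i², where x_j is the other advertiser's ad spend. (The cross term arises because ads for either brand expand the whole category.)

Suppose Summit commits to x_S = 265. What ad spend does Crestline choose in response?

Crestline's payoff is (191 + x_S)x_C − x_C².
∂π/∂x_C = 191 + x_S − 2x_C = 0, so x_C = 95.5 + 0.5x_S.
At x_S = 265: x_C = 95.5 + 0.5·265 = 228.

228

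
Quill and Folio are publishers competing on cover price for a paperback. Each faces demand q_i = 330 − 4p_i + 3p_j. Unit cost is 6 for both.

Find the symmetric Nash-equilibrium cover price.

70.8

Quill's profit: π = (p_{Quill} − 6)(330 − 4p_{Quill} + 3p_{Folio}).
∂π/∂p_{Quill} = 354 − 8p_{Quill} + 3p_{Folio} = 0 ⇒ p_{Quill} = 44.25 + 0.375p_{Folio}.
By symmetry p_{Folio} = p_{Quill}; substituting into the reaction function, 0.625p_{Quill} = 44.25 and p_{Quill} = 70.8.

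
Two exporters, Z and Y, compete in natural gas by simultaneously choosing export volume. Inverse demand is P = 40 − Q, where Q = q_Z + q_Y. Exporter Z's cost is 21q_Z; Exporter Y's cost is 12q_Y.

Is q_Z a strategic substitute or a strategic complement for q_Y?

strategic substitutes

Exporter Z's profit: π = q_Z(40 − (q_Z + q_Y)) − 21q_Z.
∂π/∂q_Z = 19 − 2q_Z − q_Y = 0, so q_Z = 9.5 − 0.5q_Y.
The best-response slope dq_Z/dq_Y = −0.5 < 0: the reaction function is downward-sloping, so the choices are strategic substitutes.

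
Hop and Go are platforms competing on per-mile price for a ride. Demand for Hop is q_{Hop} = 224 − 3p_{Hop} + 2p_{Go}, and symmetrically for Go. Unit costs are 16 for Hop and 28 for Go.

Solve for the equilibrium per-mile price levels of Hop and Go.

Hop's profit: π = (p_{Hop} − 16)(224 − 3p_{Hop} + 2p_{Go}).
∂π/∂p_{Hop} = 272 − 6p_{Hop} + 2p_{Go} = 0 ⇒ p_{Hop} = 136/3 + (1/3)p_{Go}.
Similarly p_{Go} = 154/3 + (1/3)p_{Hop}.
Solving the two reaction functions simultaneously: (1 − (1/3)(1/3))p_{Hop} = 136/3 + (1/3)·(154/3), so (8/9)p_{Hop} = 562/9 and p_{Hop} = 70.25.
Then p_{Go} = 154/3 + (1/3)·70.25 = 74.75.

70.25, 74.75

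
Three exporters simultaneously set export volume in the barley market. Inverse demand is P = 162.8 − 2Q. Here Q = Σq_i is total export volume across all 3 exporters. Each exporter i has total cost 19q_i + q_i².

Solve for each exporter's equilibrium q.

A representative exporter's profit is π_i = q_i(162.8 − 2Q) − 19q_i − q_i², with Q = q_i + Σ_{j≠i} q_j.
First-order condition: 143.8 − 6q_i − 2Σ_{j≠i} q_j = 0.
Imposing symmetry (q_j = q for all j) turns Σ_{j≠i} q_j into 2q, so 143.8 = 10q and q = 14.38.

14.38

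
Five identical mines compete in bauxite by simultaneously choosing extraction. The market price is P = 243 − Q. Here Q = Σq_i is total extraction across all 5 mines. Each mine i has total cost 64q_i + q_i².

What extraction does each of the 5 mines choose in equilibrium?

22.375

A representative mine's profit is π_i = q_i(243 − Q) − 64q_i − q_i², with Q = q_i + Σ_{j≠i} q_j.
First-order condition: 179 − 4q_i − Σ_{j≠i} q_j = 0.
In a symmetric equilibrium every mine chooses the same q, so Σ_{j≠i} q_j = 4q. The condition becomes 179 − 8q = 0, giving q = 179/8 = 22.375.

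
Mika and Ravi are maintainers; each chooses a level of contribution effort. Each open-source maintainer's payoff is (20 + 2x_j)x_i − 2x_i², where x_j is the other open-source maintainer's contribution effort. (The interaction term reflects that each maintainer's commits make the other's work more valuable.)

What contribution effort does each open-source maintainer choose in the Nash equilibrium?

10

Mika's payoff is (20 + 2x_R)x_M − 2x_M².
∂π/∂x_M = 20 + 2x_R − 4x_M = 0, so x_M = 5 + 0.5x_R.
Setting x_M = x_R in the reaction function: x_M = 5 + 0.5x_M, so x_M = 5 / 0.5 = 10.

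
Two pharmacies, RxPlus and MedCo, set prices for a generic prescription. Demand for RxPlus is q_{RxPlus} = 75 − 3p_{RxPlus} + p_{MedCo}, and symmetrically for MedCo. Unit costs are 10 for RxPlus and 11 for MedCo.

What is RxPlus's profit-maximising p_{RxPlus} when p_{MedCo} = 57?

RxPlus's profit: π = (p_{RxPlus} − 10)(75 − 3p_{RxPlus} + p_{MedCo}).
∂π/∂p_{RxPlus} = 105 − 6p_{RxPlus} + p_{MedCo} = 0 ⇒ p_{RxPlus} = 17.5 + (1/6)p_{MedCo}.
At p_{MedCo} = 57: p_{RxPlus} = 17.5 + (1/6)·57 = 27.

27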